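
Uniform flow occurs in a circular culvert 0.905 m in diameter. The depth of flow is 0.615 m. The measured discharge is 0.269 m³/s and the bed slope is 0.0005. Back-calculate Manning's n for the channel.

n = 0.016

For a circular section of diameter D = 0.905 m at depth y = 0.615 m, the central angle is θ = 2 arccos(1 − 2y/D) = 3.876 rad. Then A = (D²/8)(θ − sin θ) = 0.4655 m² and P = Dθ/2 = 1.754 m.
Hydraulic radius R = A/P = 0.4655/1.754 = 0.2654 m.
Rearranging Manning's equation: n = (1/Q) A R^(2/3) S^(1/2) = (1/0.269) × 0.4655 × 0.2654^(2/3) × √0.0005 = 0.016.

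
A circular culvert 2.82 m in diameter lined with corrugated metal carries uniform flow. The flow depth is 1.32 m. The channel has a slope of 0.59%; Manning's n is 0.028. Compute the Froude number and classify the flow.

subcritical

For a circular section of diameter D = 2.82 m at depth y = 1.32 m, the central angle is θ = 2 arccos(1 − 2y/D) = 3.014 rad. Then A = (D²/8)(θ − sin θ) = 2.869 m² and P = Dθ/2 = 4.25 m.
Hydraulic radius R = A/P = 2.869/4.25 = 0.6752 m.
V = (1/n) R^(2/3) √S = (1/0.028) × 0.6752^(2/3) × √0.0059 = 2.111 m/s. Hydraulic depth D_h = A/T = 2.869/2.814 = 1.02 m.
Froude number Fr = V/√(g·D_h) = 2.111/√(9.81×1.02) = 0.668, which is less than 1, so the flow is subcritical.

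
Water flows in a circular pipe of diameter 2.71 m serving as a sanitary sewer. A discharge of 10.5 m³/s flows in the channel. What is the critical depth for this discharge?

y_c = 1.44 m

At critical depth, Q² T / (g A³) = 1, i.e. A³/T = Q²/g = 10.5²/9.81 = 11.24.
Try y = 1.22 m: A³/T = 5.926 — short.
Try y = 1.79 m: A³/T = 25.74 — over.
Try y = 1.44 m: A³/T = 11.17 — close enough.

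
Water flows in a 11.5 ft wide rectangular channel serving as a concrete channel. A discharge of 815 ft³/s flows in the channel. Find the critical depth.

For a rectangular channel, critical depth y_c = (q²/g)^(1/3) where q = Q/b = 815/11.5 = 70.87 ft²/s.
So y_c = (70.87²/32.2)^(1/3) = 5.38 ft.

y_c = 5.38 ft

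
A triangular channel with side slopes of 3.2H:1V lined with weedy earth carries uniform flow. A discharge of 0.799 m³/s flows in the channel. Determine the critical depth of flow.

y_c = 0.418 m

At critical depth, Q² T / (g A³) = 1, i.e. A³/T = Q²/g = 0.799²/9.81 = 0.06508.
At y = 0.523 m: A³/T = 0.2003 — high.
At y = 0.315 m: A³/T = 0.01588 — low.
At y = 0.418 m: A³/T = 0.06534 — matches.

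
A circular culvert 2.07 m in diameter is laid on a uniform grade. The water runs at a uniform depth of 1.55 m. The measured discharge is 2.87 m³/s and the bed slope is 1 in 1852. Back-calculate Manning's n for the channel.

For a circular section of diameter D = 2.07 m at depth y = 1.55 m, the central angle is θ = 2 arccos(1 − 2y/D) = 4.183 rad. Then A = (D²/8)(θ − sin θ) = 2.703 m² and P = Dθ/2 = 4.33 m.
Hydraulic radius R = A/P = 2.703/4.33 = 0.6243 m.
Rearranging Manning's equation: n = (1/Q) A R^(2/3) S^(1/2) = (1/2.87) × 2.703 × 0.6243^(2/3) × √0.00054 = 0.016.

n = 0.016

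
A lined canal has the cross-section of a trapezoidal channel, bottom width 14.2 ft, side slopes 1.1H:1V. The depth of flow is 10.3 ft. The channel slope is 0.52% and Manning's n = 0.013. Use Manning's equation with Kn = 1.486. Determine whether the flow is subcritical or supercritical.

With bottom width b = 14.2 ft and side slope z = 1.1: A = (b + zy)y = (14.2 + 1.1×10.3)×10.3 = 263 ft²; P = b + 2y√(1+z²) = 14.2 + 2×10.3×1.487 = 44.82 ft.
Hydraulic radius R = A/P = 263/44.82 = 5.866 ft.
V = (1.486/n) R^(2/3) √S = (1.486/0.013) × 5.866^(2/3) × √0.0052 = 26.81 ft/s. Hydraulic depth D_h = A/T = 263/36.86 = 7.134 ft.
Froude number Fr = V/√(g·D_h) = 26.81/√(32.2×7.134) = 1.77, which is greater than 1, so the flow is supercritical.

supercritical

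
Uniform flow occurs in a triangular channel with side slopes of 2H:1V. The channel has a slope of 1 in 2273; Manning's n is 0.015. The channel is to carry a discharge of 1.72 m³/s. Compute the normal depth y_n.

y_n = 1.02 m

Manning's equation rearranged: A R^(2/3) = nQ / (1·√S) = 0.015 × 1.72 / (√0.0004399) = 1.23.
Trying y = 0.871 m: A R^(2/3) = 0.8093 — short.
Trying y = 1.19 m: A R^(2/3) = 1.86 — over.
Trying y = 1.02 m: A R^(2/3) = 1.233 — ≈ 1.23.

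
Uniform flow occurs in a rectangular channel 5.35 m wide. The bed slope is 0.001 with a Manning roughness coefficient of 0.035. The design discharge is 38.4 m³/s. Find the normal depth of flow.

y_n = 5.39 m

Manning's equation rearranged: A R^(2/3) = nQ / (1·√S) = 0.035 × 38.4 / (√0.001) = 42.5.
Try y = 6.49 m: A R^(2/3) = 53.16 — high.
Try y = 4.51 m: A R^(2/3) = 34.09 — low.
Try y = 5.39 m: A R^(2/3) = 42.48 — close enough.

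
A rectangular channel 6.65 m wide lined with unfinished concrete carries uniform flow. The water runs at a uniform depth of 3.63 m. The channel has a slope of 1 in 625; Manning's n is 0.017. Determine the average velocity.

V = 3.4 m/s

Flow area A = b·y = 6.65 × 3.63 = 24.14 m². Wetted perimeter P = b + 2y = 6.65 + 2×3.63 = 13.91 m.
Hydraulic radius R = A/P = 24.14/13.91 = 1.735 m.
From Manning's equation, V = (1/n) R^(2/3) S^(1/2) = (1/0.017) × 1.735^(2/3) × 0.0016^(1/2) = 3.4 m/s.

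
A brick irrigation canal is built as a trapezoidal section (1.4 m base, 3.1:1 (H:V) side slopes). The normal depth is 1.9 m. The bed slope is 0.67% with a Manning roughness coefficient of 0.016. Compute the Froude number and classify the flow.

supercritical

With bottom width b = 1.4 m and side slope z = 3.1: A = (b + zy)y = (1.4 + 3.1×1.9)×1.9 = 13.85 m²; P = b + 2y√(1+z²) = 1.4 + 2×1.9×3.257 = 13.78 m.
Hydraulic radius R = A/P = 13.85/13.78 = 1.005 m.
V = (1/n) R^(2/3) √S = (1/0.016) × 1.005^(2/3) × √0.0067 = 5.134 m/s. Hydraulic depth D_h = A/T = 13.85/13.18 = 1.051 m.
Froude number Fr = V/√(g·D_h) = 5.134/√(9.81×1.051) = 1.6, which is greater than 1, so the flow is supercritical.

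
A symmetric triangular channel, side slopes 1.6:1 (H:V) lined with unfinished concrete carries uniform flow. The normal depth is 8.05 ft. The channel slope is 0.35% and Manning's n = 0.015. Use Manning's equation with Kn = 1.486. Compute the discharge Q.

Q = 1380 ft³/s

For a triangular section with side slope z = 1.6: A = zy² = 1.6×8.05² = 103.7 ft²; P = 2y√(1+z²) = 2×8.05×1.887 = 30.38 ft.
Hydraulic radius R = A/P = 103.7/30.38 = 3.413 ft.
Manning's equation: Q = (1.486/n) A R^(2/3) S^(1/2) = (1.486/0.015) × 103.7 × 3.413^(2/3) × 0.0035^(1/2) = 1380 ft³/s.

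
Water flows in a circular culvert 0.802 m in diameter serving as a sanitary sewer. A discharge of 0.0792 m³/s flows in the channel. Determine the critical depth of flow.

y_c = 0.164 m

At critical depth, Q² T / (g A³) = 1, i.e. A³/T = Q²/g = 0.0792²/9.81 = 0.0006394.
Try y = 0.209 m: A³/T = 0.00163 — too large.
Try y = 0.147 m: A³/T = 0.0004119 — too small.
Try y = 0.164 m: A³/T = 0.0006326 — ≈ 0.0006394.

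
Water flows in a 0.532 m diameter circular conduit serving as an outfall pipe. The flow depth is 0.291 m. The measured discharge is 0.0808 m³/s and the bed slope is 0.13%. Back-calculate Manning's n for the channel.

For a circular section of diameter D = 0.532 m at depth y = 0.291 m, the central angle is θ = 2 arccos(1 − 2y/D) = 3.33 rad. Then A = (D²/8)(θ − sin θ) = 0.1244 m² and P = Dθ/2 = 0.8857 m.
Hydraulic radius R = A/P = 0.1244/0.8857 = 0.1405 m.
Rearranging Manning's equation: n = (1/Q) A R^(2/3) S^(1/2) = (1/0.0808) × 0.1244 × 0.1405^(2/3) × √0.0013 = 0.015.

n = 0.015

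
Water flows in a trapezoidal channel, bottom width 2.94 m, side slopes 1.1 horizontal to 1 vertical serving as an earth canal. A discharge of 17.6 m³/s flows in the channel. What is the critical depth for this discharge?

At critical depth, Q² T / (g A³) = 1, i.e. A³/T = Q²/g = 17.6²/9.81 = 31.58.
Try y = 1.59 m: A³/T = 64.37 — too large.
Try y = 1.03 m: A³/T = 14.18 — too small.
Try y = 1.3 m: A³/T = 31.61 — matches.

y_c = 1.3 m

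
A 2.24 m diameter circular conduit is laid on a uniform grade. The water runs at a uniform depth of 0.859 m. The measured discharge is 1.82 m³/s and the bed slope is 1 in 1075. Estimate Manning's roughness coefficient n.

n = 0.014

For a circular section of diameter D = 2.24 m at depth y = 0.859 m, the central angle is θ = 2 arccos(1 − 2y/D) = 2.671 rad. Then A = (D²/8)(θ − sin θ) = 1.391 m² and P = Dθ/2 = 2.992 m.
Hydraulic radius R = A/P = 1.391/2.992 = 0.465 m.
Rearranging Manning's equation: n = (1/Q) A R^(2/3) S^(1/2) = (1/1.82) × 1.391 × 0.465^(2/3) × √0.0009302 = 0.014.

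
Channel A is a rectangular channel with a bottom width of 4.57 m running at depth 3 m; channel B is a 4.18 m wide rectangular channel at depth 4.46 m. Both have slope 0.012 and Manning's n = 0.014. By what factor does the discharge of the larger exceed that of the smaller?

1.45

Channel A: Flow area A = b·y = 4.57 × 3 = 13.71 m². Wetted perimeter P = b + 2y = 4.57 + 2×3 = 10.57 m. Hydraulic radius R = A/P = 13.71/10.57 = 1.297 m. Q_A = (1/0.014)·13.71·1.297^(2/3)·√0.012 = 127.6 m³/s.
Channel B: Flow area A = b·y = 4.18 × 4.46 = 18.64 m². Wetted perimeter P = b + 2y = 4.18 + 2×4.46 = 13.1 m. Hydraulic radius R = A/P = 18.64/13.1 = 1.423 m. Q_B = (1/0.014)·18.64·1.423^(2/3)·√0.012 = 184.6 m³/s.
The larger discharge is 184.6 m³/s and the smaller is 127.6 m³/s; the ratio is 1.45.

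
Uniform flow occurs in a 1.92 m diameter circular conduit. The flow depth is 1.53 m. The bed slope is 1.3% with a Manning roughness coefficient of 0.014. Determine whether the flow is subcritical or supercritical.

supercritical

For a circular section of diameter D = 1.92 m at depth y = 1.53 m, the central angle is θ = 2 arccos(1 − 2y/D) = 4.413 rad. Then A = (D²/8)(θ − sin θ) = 2.474 m² and P = Dθ/2 = 4.236 m.
Hydraulic radius R = A/P = 2.474/4.236 = 0.5839 m.
V = (1/n) R^(2/3) √S = (1/0.014) × 0.5839^(2/3) × √0.013 = 5.69 m/s. Hydraulic depth D_h = A/T = 2.474/1.545 = 1.601 m.
Froude number Fr = V/√(g·D_h) = 5.69/√(9.81×1.601) = 1.44, which is greater than 1, so the flow is supercritical.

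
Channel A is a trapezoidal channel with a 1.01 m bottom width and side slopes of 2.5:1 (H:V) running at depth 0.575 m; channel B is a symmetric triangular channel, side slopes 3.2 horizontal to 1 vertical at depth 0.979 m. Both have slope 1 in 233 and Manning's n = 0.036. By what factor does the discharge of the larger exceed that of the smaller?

2.68

Channel A: With bottom width b = 1.01 m and side slope z = 2.5: A = (b + zy)y = (1.01 + 2.5×0.575)×0.575 = 1.407 m²; P = b + 2y√(1+z²) = 1.01 + 2×0.575×2.693 = 4.106 m. Hydraulic radius R = A/P = 1.407/4.106 = 0.3427 m. Q_A = (1/0.036)·1.407·0.3427^(2/3)·√0.004292 = 1.254 m³/s.
Channel B: For a triangular section with side slope z = 3.2: A = zy² = 3.2×0.979² = 3.067 m²; P = 2y√(1+z²) = 2×0.979×3.353 = 6.564 m. Hydraulic radius R = A/P = 3.067/6.564 = 0.4672 m. Q_B = (1/0.036)·3.067·0.4672^(2/3)·√0.004292 = 3.361 m³/s.
The larger discharge is 3.361 m³/s and the smaller is 1.254 m³/s; the ratio is 2.68.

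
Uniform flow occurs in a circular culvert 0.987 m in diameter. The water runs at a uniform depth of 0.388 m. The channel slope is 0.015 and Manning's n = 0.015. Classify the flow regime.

For a circular section of diameter D = 0.987 m at depth y = 0.388 m, the central angle is θ = 2 arccos(1 − 2y/D) = 2.711 rad. Then A = (D²/8)(θ − sin θ) = 0.2792 m² and P = Dθ/2 = 1.338 m.
Hydraulic radius R = A/P = 0.2792/1.338 = 0.2087 m.
V = (1/n) R^(2/3) √S = (1/0.015) × 0.2087^(2/3) × √0.015 = 2.873 m/s. Hydraulic depth D_h = A/T = 0.2792/0.9642 = 0.2896 m.
Froude number Fr = V/√(g·D_h) = 2.873/√(9.81×0.2896) = 1.7, which is greater than 1, so the flow is supercritical.

supercritical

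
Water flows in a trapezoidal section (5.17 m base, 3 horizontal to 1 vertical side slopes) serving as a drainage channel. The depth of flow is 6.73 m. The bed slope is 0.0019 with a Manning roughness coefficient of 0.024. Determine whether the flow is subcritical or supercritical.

subcritical

With bottom width b = 5.17 m and side slope z = 3: A = (b + zy)y = (5.17 + 3×6.73)×6.73 = 170.7 m²; P = b + 2y√(1+z²) = 5.17 + 2×6.73×3.162 = 47.73 m.
Hydraulic radius R = A/P = 170.7/47.73 = 3.575 m.
V = (1/n) R^(2/3) √S = (1/0.024) × 3.575^(2/3) × √0.0019 = 4.247 m/s. Hydraulic depth D_h = A/T = 170.7/45.55 = 3.747 m.
Froude number Fr = V/√(g·D_h) = 4.247/√(9.81×3.747) = 0.7, which is less than 1, so the flow is subcritical.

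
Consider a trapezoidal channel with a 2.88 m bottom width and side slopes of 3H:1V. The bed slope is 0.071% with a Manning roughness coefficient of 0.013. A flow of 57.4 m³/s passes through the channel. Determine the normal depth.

y_n = 2.35 m

Manning's equation rearranged: A R^(2/3) = nQ / (1·√S) = 0.013 × 57.4 / (√0.00071) = 28.
Try y = 1.85 m: A R^(2/3) = 16.31 — low.
Try y = 2.59 m: A R^(2/3) = 35.05 — high.
Try y = 2.35 m: A R^(2/3) = 28.01 — matches.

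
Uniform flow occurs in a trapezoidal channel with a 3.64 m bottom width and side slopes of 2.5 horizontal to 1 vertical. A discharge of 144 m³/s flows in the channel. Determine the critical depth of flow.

y_c = 3.04 m

At critical depth, Q² T / (g A³) = 1, i.e. A³/T = Q²/g = 144²/9.81 = 2114.
Trying y = 2.63 m: A³/T = 1155 — low.
Trying y = 3.75 m: A³/T = 5192 — high.
Trying y = 3.04 m: A³/T = 2118 — matches.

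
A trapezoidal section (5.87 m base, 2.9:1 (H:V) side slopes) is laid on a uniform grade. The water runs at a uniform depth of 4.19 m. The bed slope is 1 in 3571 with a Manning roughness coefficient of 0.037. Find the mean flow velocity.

With bottom width b = 5.87 m and side slope z = 2.9: A = (b + zy)y = (5.87 + 2.9×4.19)×4.19 = 75.51 m²; P = b + 2y√(1+z²) = 5.87 + 2×4.19×3.068 = 31.58 m.
Hydraulic radius R = A/P = 75.51/31.58 = 2.391 m.
From Manning's equation, V = (1/n) R^(2/3) S^(1/2) = (1/0.037) × 2.391^(2/3) × 0.00028^(1/2) = 0.809 m/s.

V = 0.809 m/s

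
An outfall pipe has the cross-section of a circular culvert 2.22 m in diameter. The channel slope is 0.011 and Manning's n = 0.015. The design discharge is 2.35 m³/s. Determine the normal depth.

Manning's equation rearranged: A R^(2/3) = nQ / (1·√S) = 0.015 × 2.35 / (√0.011) = 0.3361.
Try y = 0.481 m: A R^(2/3) = 0.2691 — too small.
Try y = 0.538 m: A R^(2/3) = 0.3366 — close enough.

y_n = 0.538 m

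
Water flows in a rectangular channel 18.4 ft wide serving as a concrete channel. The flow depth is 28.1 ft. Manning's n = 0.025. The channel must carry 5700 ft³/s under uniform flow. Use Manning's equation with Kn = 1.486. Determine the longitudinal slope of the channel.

Flow area A = b·y = 18.4 × 28.1 = 517 ft². Wetted perimeter P = b + 2y = 18.4 + 2×28.1 = 74.6 ft.
Hydraulic radius R = A/P = 517/74.6 = 6.931 ft.
From Manning's equation, S = [nQ / (1.486 A R^(2/3))]² = [0.025 × 5700 / (1.486 × 517 × 6.931^(2/3))]² = 0.0026.

S = 0.0026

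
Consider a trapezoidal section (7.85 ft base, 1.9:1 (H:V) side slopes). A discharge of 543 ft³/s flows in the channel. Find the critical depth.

y_c = 3.88 ft

At critical depth, Q² T / (g A³) = 1, i.e. A³/T = Q²/g = 543²/32.2 = 9157.
Trying y = 3.3 ft: A³/T = 4962 — short.
Trying y = 3.88 ft: A³/T = 9118 — ≈ 9157.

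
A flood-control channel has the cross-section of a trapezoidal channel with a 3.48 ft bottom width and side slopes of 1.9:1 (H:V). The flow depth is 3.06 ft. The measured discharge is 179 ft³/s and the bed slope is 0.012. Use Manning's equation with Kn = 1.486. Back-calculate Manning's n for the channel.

n = 0.037

With bottom width b = 3.48 ft and side slope z = 1.9: A = (b + zy)y = (3.48 + 1.9×3.06)×3.06 = 28.44 ft²; P = b + 2y√(1+z²) = 3.48 + 2×3.06×2.147 = 16.62 ft.
Hydraulic radius R = A/P = 28.44/16.62 = 1.711 ft.
Rearranging Manning's equation: n = (1.486/Q) A R^(2/3) S^(1/2) = (1.486/179) × 28.44 × 1.711^(2/3) × √0.012 = 0.037.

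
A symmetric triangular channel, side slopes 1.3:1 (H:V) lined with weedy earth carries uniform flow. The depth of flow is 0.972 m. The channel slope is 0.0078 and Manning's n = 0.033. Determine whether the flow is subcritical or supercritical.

subcritical

For a triangular section with side slope z = 1.3: A = zy² = 1.3×0.972² = 1.228 m²; P = 2y√(1+z²) = 2×0.972×1.64 = 3.188 m.
Hydraulic radius R = A/P = 1.228/3.188 = 0.3852 m.
V = (1/n) R^(2/3) √S = (1/0.033) × 0.3852^(2/3) × √0.0078 = 1.417 m/s. Hydraulic depth D_h = A/T = 1.228/2.527 = 0.486 m.
Froude number Fr = V/√(g·D_h) = 1.417/√(9.81×0.486) = 0.649, which is less than 1, so the flow is subcritical.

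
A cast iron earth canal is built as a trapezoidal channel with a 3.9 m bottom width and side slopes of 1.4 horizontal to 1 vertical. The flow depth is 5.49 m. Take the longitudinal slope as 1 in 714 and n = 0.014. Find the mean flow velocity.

V = 5.3 m/s

With bottom width b = 3.9 m and side slope z = 1.4: A = (b + zy)y = (3.9 + 1.4×5.49)×5.49 = 63.61 m²; P = b + 2y√(1+z²) = 3.9 + 2×5.49×1.72 = 22.79 m.
Hydraulic radius R = A/P = 63.61/22.79 = 2.791 m.
From Manning's equation, V = (1/n) R^(2/3) S^(1/2) = (1/0.014) × 2.791^(2/3) × 0.001401^(1/2) = 5.3 m/s.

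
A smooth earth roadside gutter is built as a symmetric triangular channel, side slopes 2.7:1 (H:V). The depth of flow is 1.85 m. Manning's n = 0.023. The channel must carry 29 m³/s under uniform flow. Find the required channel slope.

S = 0.0063

For a triangular section with side slope z = 2.7: A = zy² = 2.7×1.85² = 9.241 m²; P = 2y√(1+z²) = 2×1.85×2.879 = 10.65 m.
Hydraulic radius R = A/P = 9.241/10.65 = 0.8674 m.
From Manning's equation, S = [nQ / (1 A R^(2/3))]² = [0.023 × 29 / (1 × 9.241 × 0.8674^(2/3))]² = 0.0063.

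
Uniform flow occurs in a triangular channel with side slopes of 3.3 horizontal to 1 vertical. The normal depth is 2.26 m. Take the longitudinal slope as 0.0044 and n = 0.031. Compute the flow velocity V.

V = 2.25 m/s

For a triangular section with side slope z = 3.3: A = zy² = 3.3×2.26² = 16.86 m²; P = 2y√(1+z²) = 2×2.26×3.448 = 15.59 m.
Hydraulic radius R = A/P = 16.86/15.59 = 1.081 m.
From Manning's equation, V = (1/n) R^(2/3) S^(1/2) = (1/0.031) × 1.081^(2/3) × 0.0044^(1/2) = 2.25 m/s.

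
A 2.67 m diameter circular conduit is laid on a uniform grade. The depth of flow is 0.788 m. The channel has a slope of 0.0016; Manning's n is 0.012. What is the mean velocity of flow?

V = 1.96 m/s

For a circular section of diameter D = 2.67 m at depth y = 0.788 m, the central angle is θ = 2 arccos(1 − 2y/D) = 2.297 rad. Then A = (D²/8)(θ − sin θ) = 1.381 m² and P = Dθ/2 = 3.067 m.
Hydraulic radius R = A/P = 1.381/3.067 = 0.4503 m.
From Manning's equation, V = (1/n) R^(2/3) S^(1/2) = (1/0.012) × 0.4503^(2/3) × 0.0016^(1/2) = 1.96 m/s.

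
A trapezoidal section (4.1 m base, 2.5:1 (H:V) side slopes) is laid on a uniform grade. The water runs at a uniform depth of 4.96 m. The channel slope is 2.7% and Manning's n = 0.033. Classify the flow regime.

supercritical

With bottom width b = 4.1 m and side slope z = 2.5: A = (b + zy)y = (4.1 + 2.5×4.96)×4.96 = 81.84 m²; P = b + 2y√(1+z²) = 4.1 + 2×4.96×2.693 = 30.81 m.
Hydraulic radius R = A/P = 81.84/30.81 = 2.656 m.
V = (1/n) R^(2/3) √S = (1/0.033) × 2.656^(2/3) × √0.027 = 9.55 m/s. Hydraulic depth D_h = A/T = 81.84/28.9 = 2.832 m.
Froude number Fr = V/√(g·D_h) = 9.55/√(9.81×2.832) = 1.81, which is greater than 1, so the flow is supercritical.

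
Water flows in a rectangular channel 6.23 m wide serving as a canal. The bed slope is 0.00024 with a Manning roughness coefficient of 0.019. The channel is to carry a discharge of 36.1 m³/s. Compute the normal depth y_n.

Manning's equation rearranged: A R^(2/3) = nQ / (1·√S) = 0.019 × 36.1 / (√0.00024) = 44.27.
Trying y = 5.23 m: A R^(2/3) = 50.9 — high.
Trying y = 3.5 m: A R^(2/3) = 30.42 — low.
Trying y = 4.68 m: A R^(2/3) = 44.26 — ≈ 44.27.

y_n = 4.68 m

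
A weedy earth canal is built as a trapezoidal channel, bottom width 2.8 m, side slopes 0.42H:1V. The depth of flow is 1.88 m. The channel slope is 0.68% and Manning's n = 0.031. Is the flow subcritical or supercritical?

subcritical

With bottom width b = 2.8 m and side slope z = 0.42: A = (b + zy)y = (2.8 + 0.42×1.88)×1.88 = 6.748 m²; P = b + 2y√(1+z²) = 2.8 + 2×1.88×1.085 = 6.878 m.
Hydraulic radius R = A/P = 6.748/6.878 = 0.9811 m.
V = (1/n) R^(2/3) √S = (1/0.031) × 0.9811^(2/3) × √0.0068 = 2.627 m/s. Hydraulic depth D_h = A/T = 6.748/4.379 = 1.541 m.
Froude number Fr = V/√(g·D_h) = 2.627/√(9.81×1.541) = 0.676, which is less than 1, so the flow is subcritical.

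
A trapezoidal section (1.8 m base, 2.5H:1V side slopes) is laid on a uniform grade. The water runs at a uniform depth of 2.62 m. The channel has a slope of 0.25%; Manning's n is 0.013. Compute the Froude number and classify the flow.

supercritical

With bottom width b = 1.8 m and side slope z = 2.5: A = (b + zy)y = (1.8 + 2.5×2.62)×2.62 = 21.88 m²; P = b + 2y√(1+z²) = 1.8 + 2×2.62×2.693 = 15.91 m.
Hydraulic radius R = A/P = 21.88/15.91 = 1.375 m.
V = (1/n) R^(2/3) √S = (1/0.013) × 1.375^(2/3) × √0.0025 = 4.756 m/s. Hydraulic depth D_h = A/T = 21.88/14.9 = 1.468 m.
Froude number Fr = V/√(g·D_h) = 4.756/√(9.81×1.468) = 1.25, which is greater than 1, so the flow is supercritical.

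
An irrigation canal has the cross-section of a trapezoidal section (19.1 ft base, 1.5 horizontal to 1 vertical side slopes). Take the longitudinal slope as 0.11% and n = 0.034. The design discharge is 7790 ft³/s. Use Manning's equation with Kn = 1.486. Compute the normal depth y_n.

y_n = 21.1 ft

Manning's equation rearranged: A R^(2/3) = nQ / (1.486·√S) = 0.034 × 7790 / (1.486 × √0.0011) = 5374.
Trying y = 26.1 ft: A R^(2/3) = 8590 — high.
Trying y = 14.7 ft: A R^(2/3) = 2498 — low.
Trying y = 21.1 ft: A R^(2/3) = 5377 — close enough.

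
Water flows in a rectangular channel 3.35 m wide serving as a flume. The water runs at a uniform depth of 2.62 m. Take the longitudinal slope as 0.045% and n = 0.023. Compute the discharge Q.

Flow area A = b·y = 3.35 × 2.62 = 8.777 m². Wetted perimeter P = b + 2y = 3.35 + 2×2.62 = 8.59 m.
Hydraulic radius R = A/P = 8.777/8.59 = 1.022 m.
Manning's equation: Q = (1/n) A R^(2/3) S^(1/2) = (1/0.023) × 8.777 × 1.022^(2/3) × 0.00045^(1/2) = 8.21 m³/s.

Q = 8.21 m³/s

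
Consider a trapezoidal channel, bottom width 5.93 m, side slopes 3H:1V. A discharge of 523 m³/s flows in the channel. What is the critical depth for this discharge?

y_c = 4.85 m

At critical depth, Q² T / (g A³) = 1, i.e. A³/T = Q²/g = 523²/9.81 = 27880.
At y = 4.03 m: A³/T = 12720 — low.
At y = 5.83 m: A³/T = 62220 — high.
At y = 4.85 m: A³/T = 27980 — matches.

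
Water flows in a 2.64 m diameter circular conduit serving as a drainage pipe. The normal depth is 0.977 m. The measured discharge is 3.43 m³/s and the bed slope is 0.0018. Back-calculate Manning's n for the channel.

n = 0.015

For a circular section of diameter D = 2.64 m at depth y = 0.977 m, the central angle is θ = 2 arccos(1 − 2y/D) = 2.616 rad. Then A = (D²/8)(θ − sin θ) = 1.842 m² and P = Dθ/2 = 3.453 m.
Hydraulic radius R = A/P = 1.842/3.453 = 0.5334 m.
Rearranging Manning's equation: n = (1/Q) A R^(2/3) S^(1/2) = (1/3.43) × 1.842 × 0.5334^(2/3) × √0.0018 = 0.015.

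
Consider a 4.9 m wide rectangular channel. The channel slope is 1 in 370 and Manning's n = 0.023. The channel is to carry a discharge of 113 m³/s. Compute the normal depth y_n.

Manning's equation rearranged: A R^(2/3) = nQ / (1·√S) = 0.023 × 113 / (√0.002703) = 49.99.
Trying y = 5.73 m: A R^(2/3) = 40.25 — short.
Trying y = 7.65 m: A R^(2/3) = 56.61 — over.
Trying y = 6.88 m: A R^(2/3) = 50.01 — ≈ 49.99.

y_n = 6.88 m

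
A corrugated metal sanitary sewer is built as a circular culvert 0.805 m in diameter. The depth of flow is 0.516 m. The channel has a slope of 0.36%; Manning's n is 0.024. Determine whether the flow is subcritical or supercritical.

For a circular section of diameter D = 0.805 m at depth y = 0.516 m, the central angle is θ = 2 arccos(1 − 2y/D) = 3.713 rad. Then A = (D²/8)(θ − sin θ) = 0.3446 m² and P = Dθ/2 = 1.495 m.
Hydraulic radius R = A/P = 0.3446/1.495 = 0.2306 m.
V = (1/n) R^(2/3) √S = (1/0.024) × 0.2306^(2/3) × √0.0036 = 0.94 m/s. Hydraulic depth D_h = A/T = 0.3446/0.7723 = 0.4462 m.
Froude number Fr = V/√(g·D_h) = 0.94/√(9.81×0.4462) = 0.449, which is less than 1, so the flow is subcritical.

subcritical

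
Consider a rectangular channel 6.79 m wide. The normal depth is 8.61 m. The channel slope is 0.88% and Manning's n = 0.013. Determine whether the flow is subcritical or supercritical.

Flow area A = b·y = 6.79 × 8.61 = 58.46 m². Wetted perimeter P = b + 2y = 6.79 + 2×8.61 = 24.01 m.
Hydraulic radius R = A/P = 58.46/24.01 = 2.435 m.
V = (1/n) R^(2/3) √S = (1/0.013) × 2.435^(2/3) × √0.0088 = 13.06 m/s. Hydraulic depth D_h = A/T = 58.46/6.79 = 8.61 m.
Froude number Fr = V/√(g·D_h) = 13.06/√(9.81×8.61) = 1.42, which is greater than 1, so the flow is supercritical.

supercritical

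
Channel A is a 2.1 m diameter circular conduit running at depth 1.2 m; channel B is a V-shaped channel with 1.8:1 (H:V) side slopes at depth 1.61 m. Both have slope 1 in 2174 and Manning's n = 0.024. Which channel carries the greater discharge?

Channel A: For a circular section of diameter D = 2.1 m at depth y = 1.2 m, the central angle is θ = 2 arccos(1 − 2y/D) = 3.428 rad. Then A = (D²/8)(θ − sin θ) = 2.046 m² and P = Dθ/2 = 3.6 m. Hydraulic radius R = A/P = 2.046/3.6 = 0.5683 m. Q_A = (1/0.024)·2.046·0.5683^(2/3)·√0.00046 = 1.254 m³/s.
Channel B: For a triangular section with side slope z = 1.8: A = zy² = 1.8×1.61² = 4.666 m²; P = 2y√(1+z²) = 2×1.61×2.059 = 6.63 m. Hydraulic radius R = A/P = 4.666/6.63 = 0.7037 m. Q_B = (1/0.024)·4.666·0.7037^(2/3)·√0.00046 = 3.299 m³/s.
Q_A = 1.254 m³/s vs Q_B = 3.299 m³/s, so channel B carries more.

channel B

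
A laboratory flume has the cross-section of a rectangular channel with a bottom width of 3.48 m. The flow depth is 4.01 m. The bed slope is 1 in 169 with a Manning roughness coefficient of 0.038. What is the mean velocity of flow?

Flow area A = b·y = 3.48 × 4.01 = 13.95 m². Wetted perimeter P = b + 2y = 3.48 + 2×4.01 = 11.5 m.
Hydraulic radius R = A/P = 13.95/11.5 = 1.213 m.
From Manning's equation, V = (1/n) R^(2/3) S^(1/2) = (1/0.038) × 1.213^(2/3) × 0.005917^(1/2) = 2.3 m/s.

V = 2.3 m/s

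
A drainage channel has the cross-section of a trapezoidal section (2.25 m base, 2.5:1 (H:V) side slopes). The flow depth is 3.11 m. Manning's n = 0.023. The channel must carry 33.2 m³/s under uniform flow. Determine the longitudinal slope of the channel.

S = 0.00031

With bottom width b = 2.25 m and side slope z = 2.5: A = (b + zy)y = (2.25 + 2.5×3.11)×3.11 = 31.18 m²; P = b + 2y√(1+z²) = 2.25 + 2×3.11×2.693 = 19 m.
Hydraulic radius R = A/P = 31.18/19 = 1.641 m.
From Manning's equation, S = [nQ / (1 A R^(2/3))]² = [0.023 × 33.2 / (1 × 31.18 × 1.641^(2/3))]² = 0.00031.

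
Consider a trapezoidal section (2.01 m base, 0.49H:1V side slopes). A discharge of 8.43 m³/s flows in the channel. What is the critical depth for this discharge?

At critical depth, Q² T / (g A³) = 1, i.e. A³/T = Q²/g = 8.43²/9.81 = 7.244.
Trying y = 1.28 m: A³/T = 11.78 — high.
Trying y = 0.965 m: A³/T = 4.653 — low.
Trying y = 1.1 m: A³/T = 7.139 — close enough.

y_c = 1.1 m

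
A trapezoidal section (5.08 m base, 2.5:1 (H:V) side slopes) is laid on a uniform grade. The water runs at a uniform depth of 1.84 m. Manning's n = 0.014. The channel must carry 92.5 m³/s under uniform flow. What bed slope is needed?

With bottom width b = 5.08 m and side slope z = 2.5: A = (b + zy)y = (5.08 + 2.5×1.84)×1.84 = 17.81 m²; P = b + 2y√(1+z²) = 5.08 + 2×1.84×2.693 = 14.99 m.
Hydraulic radius R = A/P = 17.81/14.99 = 1.188 m.
From Manning's equation, S = [nQ / (1 A R^(2/3))]² = [0.014 × 92.5 / (1 × 17.81 × 1.188^(2/3))]² = 0.0042.

S = 0.0042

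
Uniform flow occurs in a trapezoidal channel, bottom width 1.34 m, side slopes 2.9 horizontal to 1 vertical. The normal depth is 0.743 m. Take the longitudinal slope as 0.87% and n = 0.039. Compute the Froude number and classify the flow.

With bottom width b = 1.34 m and side slope z = 2.9: A = (b + zy)y = (1.34 + 2.9×0.743)×0.743 = 2.597 m²; P = b + 2y√(1+z²) = 1.34 + 2×0.743×3.068 = 5.898 m.
Hydraulic radius R = A/P = 2.597/5.898 = 0.4402 m.
V = (1/n) R^(2/3) √S = (1/0.039) × 0.4402^(2/3) × √0.0087 = 1.384 m/s. Hydraulic depth D_h = A/T = 2.597/5.649 = 0.4596 m.
Froude number Fr = V/√(g·D_h) = 1.384/√(9.81×0.4596) = 0.652, which is less than 1, so the flow is subcritical.

subcritical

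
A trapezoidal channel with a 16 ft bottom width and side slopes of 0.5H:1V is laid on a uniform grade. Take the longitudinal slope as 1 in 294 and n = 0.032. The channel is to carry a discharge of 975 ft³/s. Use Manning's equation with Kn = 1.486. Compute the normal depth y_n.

Manning's equation rearranged: A R^(2/3) = nQ / (1.486·√S) = 0.032 × 975 / (1.486 × √0.003401) = 360.
At y = 4.77 ft: A R^(2/3) = 193.9 — short.
At y = 8.79 ft: A R^(2/3) = 526.1 — over.
At y = 6.98 ft: A R^(2/3) = 360 — ≈ 360.

y_n = 6.98 ft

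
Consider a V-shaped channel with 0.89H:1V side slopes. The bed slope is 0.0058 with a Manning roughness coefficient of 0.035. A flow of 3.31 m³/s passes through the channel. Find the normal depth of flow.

y_n = 1.61 m

Manning's equation rearranged: A R^(2/3) = nQ / (1·√S) = 0.035 × 3.31 / (√0.0058) = 1.521.
Trying y = 1.8 m: A R^(2/3) = 2.048 — high.
Trying y = 1.61 m: A R^(2/3) = 1.521 — ≈ 1.521.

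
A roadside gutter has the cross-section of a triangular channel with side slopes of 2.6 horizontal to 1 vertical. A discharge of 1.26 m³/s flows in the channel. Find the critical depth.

At critical depth, Q² T / (g A³) = 1, i.e. A³/T = Q²/g = 1.26²/9.81 = 0.1618.
Try y = 0.591 m: A³/T = 0.2437 — high.
Try y = 0.45 m: A³/T = 0.06237 — low.
Try y = 0.545 m: A³/T = 0.1625 — close enough.

y_c = 0.545 m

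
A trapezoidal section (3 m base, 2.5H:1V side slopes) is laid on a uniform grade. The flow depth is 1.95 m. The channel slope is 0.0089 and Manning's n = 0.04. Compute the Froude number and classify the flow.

subcritical

With bottom width b = 3 m and side slope z = 2.5: A = (b + zy)y = (3 + 2.5×1.95)×1.95 = 15.36 m²; P = b + 2y√(1+z²) = 3 + 2×1.95×2.693 = 13.5 m.
Hydraulic radius R = A/P = 15.36/13.5 = 1.137 m.
V = (1/n) R^(2/3) √S = (1/0.04) × 1.137^(2/3) × √0.0089 = 2.57 m/s. Hydraulic depth D_h = A/T = 15.36/12.75 = 1.204 m.
Froude number Fr = V/√(g·D_h) = 2.57/√(9.81×1.204) = 0.748, which is less than 1, so the flow is subcritical.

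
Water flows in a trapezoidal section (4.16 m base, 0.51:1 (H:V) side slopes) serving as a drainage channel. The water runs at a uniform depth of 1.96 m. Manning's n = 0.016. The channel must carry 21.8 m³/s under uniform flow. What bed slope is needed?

With bottom width b = 4.16 m and side slope z = 0.51: A = (b + zy)y = (4.16 + 0.51×1.96)×1.96 = 10.11 m²; P = b + 2y√(1+z²) = 4.16 + 2×1.96×1.123 = 8.56 m.
Hydraulic radius R = A/P = 10.11/8.56 = 1.181 m.
From Manning's equation, S = [nQ / (1 A R^(2/3))]² = [0.016 × 21.8 / (1 × 10.11 × 1.181^(2/3))]² = 0.000953.

S = 0.000953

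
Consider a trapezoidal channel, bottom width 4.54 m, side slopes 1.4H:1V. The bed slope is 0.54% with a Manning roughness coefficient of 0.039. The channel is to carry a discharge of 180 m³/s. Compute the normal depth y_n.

y_n = 4.67 m

Manning's equation rearranged: A R^(2/3) = nQ / (1·√S) = 0.039 × 180 / (√0.0054) = 95.53.
Try y = 5.16 m: A R^(2/3) = 118.4 — over.
Try y = 4.67 m: A R^(2/3) = 95.56 — close enough.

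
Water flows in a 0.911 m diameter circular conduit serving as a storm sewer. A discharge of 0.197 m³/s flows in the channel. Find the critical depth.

At critical depth, Q² T / (g A³) = 1, i.e. A³/T = Q²/g = 0.197²/9.81 = 0.003956.
Try y = 0.301 m: A³/T = 0.007742 — high.
Try y = 0.178 m: A³/T = 0.001001 — low.
Try y = 0.253 m: A³/T = 0.003949 — close enough.

y_c = 0.253 m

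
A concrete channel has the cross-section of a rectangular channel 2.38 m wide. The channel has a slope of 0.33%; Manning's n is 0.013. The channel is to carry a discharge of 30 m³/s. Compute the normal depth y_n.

Manning's equation rearranged: A R^(2/3) = nQ / (1·√S) = 0.013 × 30 / (√0.0033) = 6.789.
Trying y = 2.21 m: A R^(2/3) = 4.432 — too small.
Trying y = 3.86 m: A R^(2/3) = 8.624 — too large.
Trying y = 3.15 m: A R^(2/3) = 6.799 — matches.

y_n = 3.15 m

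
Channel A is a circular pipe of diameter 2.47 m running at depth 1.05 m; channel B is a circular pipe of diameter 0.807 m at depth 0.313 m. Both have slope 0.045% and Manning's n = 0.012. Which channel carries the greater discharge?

channel A

Channel A: For a circular section of diameter D = 2.47 m at depth y = 1.05 m, the central angle is θ = 2 arccos(1 − 2y/D) = 2.841 rad. Then A = (D²/8)(θ − sin θ) = 1.941 m² and P = Dθ/2 = 3.508 m. Hydraulic radius R = A/P = 1.941/3.508 = 0.5531 m. Q_A = (1/0.012)·1.941·0.5531^(2/3)·√0.00045 = 2.312 m³/s.
Channel B: For a circular section of diameter D = 0.807 m at depth y = 0.313 m, the central angle is θ = 2 arccos(1 − 2y/D) = 2.689 rad. Then A = (D²/8)(θ − sin θ) = 0.1833 m² and P = Dθ/2 = 1.085 m. Hydraulic radius R = A/P = 0.1833/1.085 = 0.169 m. Q_B = (1/0.012)·0.1833·0.169^(2/3)·√0.00045 = 0.09905 m³/s.
Q_A = 2.312 m³/s vs Q_B = 0.09905 m³/s, so channel A carries more.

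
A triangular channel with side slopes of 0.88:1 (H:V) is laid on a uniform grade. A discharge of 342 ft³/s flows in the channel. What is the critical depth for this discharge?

y_c = 6.23 ft

At critical depth, Q² T / (g A³) = 1, i.e. A³/T = Q²/g = 342²/32.2 = 3632.
Try y = 7.82 ft: A³/T = 11320 — high.
Try y = 4.32 ft: A³/T = 582.6 — low.
Try y = 6.23 ft: A³/T = 3634 — matches.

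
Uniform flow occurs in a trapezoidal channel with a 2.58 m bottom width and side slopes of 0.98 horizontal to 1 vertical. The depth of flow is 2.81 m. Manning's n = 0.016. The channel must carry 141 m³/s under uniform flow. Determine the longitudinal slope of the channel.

With bottom width b = 2.58 m and side slope z = 0.98: A = (b + zy)y = (2.58 + 0.98×2.81)×2.81 = 14.99 m²; P = b + 2y√(1+z²) = 2.58 + 2×2.81×1.4 = 10.45 m.
Hydraulic radius R = A/P = 14.99/10.45 = 1.434 m.
From Manning's equation, S = [nQ / (1 A R^(2/3))]² = [0.016 × 141 / (1 × 14.99 × 1.434^(2/3))]² = 0.014.

S = 0.014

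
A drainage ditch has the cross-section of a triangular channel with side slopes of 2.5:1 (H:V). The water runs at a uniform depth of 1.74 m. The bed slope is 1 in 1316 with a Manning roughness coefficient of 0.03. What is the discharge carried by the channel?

For a triangular section with side slope z = 2.5: A = zy² = 2.5×1.74² = 7.569 m²; P = 2y√(1+z²) = 2×1.74×2.693 = 9.37 m.
Hydraulic radius R = A/P = 7.569/9.37 = 0.8078 m.
Manning's equation: Q = (1/n) A R^(2/3) S^(1/2) = (1/0.03) × 7.569 × 0.8078^(2/3) × 0.0007599^(1/2) = 6.03 m³/s.

Q = 6.03 m³/s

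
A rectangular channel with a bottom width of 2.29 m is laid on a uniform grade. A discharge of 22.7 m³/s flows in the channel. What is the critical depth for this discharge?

For a rectangular channel, critical depth y_c = (q²/g)^(1/3) where q = Q/b = 22.7/2.29 = 9.913 m²/s.
So y_c = (9.913²/9.81)^(1/3) = 2.16 m.

y_c = 2.16 m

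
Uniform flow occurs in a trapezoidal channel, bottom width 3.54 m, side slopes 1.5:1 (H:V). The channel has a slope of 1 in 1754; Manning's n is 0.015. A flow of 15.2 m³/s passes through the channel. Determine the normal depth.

Manning's equation rearranged: A R^(2/3) = nQ / (1·√S) = 0.015 × 15.2 / (√0.0005701) = 9.549.
At y = 1.17 m: A R^(2/3) = 5.332 — short.
At y = 1.91 m: A R^(2/3) = 13.61 — over.
At y = 1.59 m: A R^(2/3) = 9.521 — matches.

y_n = 1.59 m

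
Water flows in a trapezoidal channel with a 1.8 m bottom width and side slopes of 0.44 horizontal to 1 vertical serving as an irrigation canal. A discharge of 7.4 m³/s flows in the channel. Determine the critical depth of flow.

y_c = 1.09 m

At critical depth, Q² T / (g A³) = 1, i.e. A³/T = Q²/g = 7.4²/9.81 = 5.582.
At y = 1.35 m: A³/T = 11.3 — too large.
At y = 0.773 m: A³/T = 1.825 — too small.
At y = 1.09 m: A³/T = 5.56 — matches.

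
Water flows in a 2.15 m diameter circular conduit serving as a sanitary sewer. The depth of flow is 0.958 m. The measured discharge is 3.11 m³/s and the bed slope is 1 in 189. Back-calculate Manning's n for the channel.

For a circular section of diameter D = 2.15 m at depth y = 0.958 m, the central angle is θ = 2 arccos(1 − 2y/D) = 2.923 rad. Then A = (D²/8)(θ − sin θ) = 1.564 m² and P = Dθ/2 = 3.143 m.
Hydraulic radius R = A/P = 1.564/3.143 = 0.4977 m.
Rearranging Manning's equation: n = (1/Q) A R^(2/3) S^(1/2) = (1/3.11) × 1.564 × 0.4977^(2/3) × √0.005291 = 0.023.

n = 0.023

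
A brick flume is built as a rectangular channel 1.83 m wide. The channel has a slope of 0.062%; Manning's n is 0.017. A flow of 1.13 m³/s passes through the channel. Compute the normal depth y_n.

y_n = 0.758 m

Manning's equation rearranged: A R^(2/3) = nQ / (1·√S) = 0.017 × 1.13 / (√0.00062) = 0.7715.
Try y = 0.62 m: A R^(2/3) = 0.5843 — too small.
Try y = 0.907 m: A R^(2/3) = 0.9826 — too large.
Try y = 0.758 m: A R^(2/3) = 0.7712 — ≈ 0.7715.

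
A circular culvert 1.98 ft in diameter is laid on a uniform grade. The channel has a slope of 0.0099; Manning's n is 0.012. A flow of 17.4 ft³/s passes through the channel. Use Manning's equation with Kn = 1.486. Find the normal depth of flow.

y_n = 1.26 ft

Manning's equation rearranged: A R^(2/3) = nQ / (1.486·√S) = 0.012 × 17.4 / (1.486 × √0.0099) = 1.412.
Trying y = 1.06 ft: A R^(2/3) = 1.08 — short.
Trying y = 1.4 ft: A R^(2/3) = 1.634 — over.
Trying y = 1.26 ft: A R^(2/3) = 1.413 — matches.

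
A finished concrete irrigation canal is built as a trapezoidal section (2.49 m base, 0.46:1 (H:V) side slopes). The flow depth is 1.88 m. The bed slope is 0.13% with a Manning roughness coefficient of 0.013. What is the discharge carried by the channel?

With bottom width b = 2.49 m and side slope z = 0.46: A = (b + zy)y = (2.49 + 0.46×1.88)×1.88 = 6.307 m²; P = b + 2y√(1+z²) = 2.49 + 2×1.88×1.101 = 6.629 m.
Hydraulic radius R = A/P = 6.307/6.629 = 0.9515 m.
Manning's equation: Q = (1/n) A R^(2/3) S^(1/2) = (1/0.013) × 6.307 × 0.9515^(2/3) × 0.0013^(1/2) = 16.9 m³/s.

Q = 16.9 m³/s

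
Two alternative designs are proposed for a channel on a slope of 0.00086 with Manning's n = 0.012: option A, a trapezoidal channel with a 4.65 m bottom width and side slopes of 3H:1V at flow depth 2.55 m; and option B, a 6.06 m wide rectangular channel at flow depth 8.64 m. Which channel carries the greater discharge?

Channel A: With bottom width b = 4.65 m and side slope z = 3: A = (b + zy)y = (4.65 + 3×2.55)×2.55 = 31.36 m²; P = b + 2y√(1+z²) = 4.65 + 2×2.55×3.162 = 20.78 m. Hydraulic radius R = A/P = 31.36/20.78 = 1.51 m. Q_A = (1/0.012)·31.36·1.51^(2/3)·√0.00086 = 100.9 m³/s.
Channel B: Flow area A = b·y = 6.06 × 8.64 = 52.36 m². Wetted perimeter P = b + 2y = 6.06 + 2×8.64 = 23.34 m. Hydraulic radius R = A/P = 52.36/23.34 = 2.243 m. Q_B = (1/0.012)·52.36·2.243^(2/3)·√0.00086 = 219.3 m³/s.
Q_A = 100.9 m³/s vs Q_B = 219.3 m³/s, so channel B carries more.

channel B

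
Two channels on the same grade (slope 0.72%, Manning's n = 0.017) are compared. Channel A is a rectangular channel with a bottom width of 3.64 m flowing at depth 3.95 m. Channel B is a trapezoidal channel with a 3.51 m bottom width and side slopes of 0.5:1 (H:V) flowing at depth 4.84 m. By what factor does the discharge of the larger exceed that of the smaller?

Channel A: Flow area A = b·y = 3.64 × 3.95 = 14.38 m². Wetted perimeter P = b + 2y = 3.64 + 2×3.95 = 11.54 m. Hydraulic radius R = A/P = 14.38/11.54 = 1.246 m. Q_A = (1/0.017)·14.38·1.246^(2/3)·√0.0072 = 83.1 m³/s.
Channel B: With bottom width b = 3.51 m and side slope z = 0.5: A = (b + zy)y = (3.51 + 0.5×4.84)×4.84 = 28.7 m²; P = b + 2y√(1+z²) = 3.51 + 2×4.84×1.118 = 14.33 m. Hydraulic radius R = A/P = 28.7/14.33 = 2.003 m. Q_B = (1/0.017)·28.7·2.003^(2/3)·√0.0072 = 227.6 m³/s.
The larger discharge is 227.6 m³/s and the smaller is 83.1 m³/s; the ratio is 2.74.

2.74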